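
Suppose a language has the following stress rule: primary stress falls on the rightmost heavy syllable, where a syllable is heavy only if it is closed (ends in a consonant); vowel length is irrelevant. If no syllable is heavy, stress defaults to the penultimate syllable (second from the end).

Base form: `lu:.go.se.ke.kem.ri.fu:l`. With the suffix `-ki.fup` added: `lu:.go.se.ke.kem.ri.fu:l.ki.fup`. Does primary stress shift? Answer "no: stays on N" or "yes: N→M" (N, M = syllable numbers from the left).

Base `lu:.go.se.ke.kem.ri.fu:l` (7 syllables):
  Weights: 1 lu: L, 2 go L, 3 se L, 4 ke L, 5 kem H, 6 ri L, 7 fu:l H.
  Heavy syllables in the domain: 5, 7. The rightmost is syllable 7 (fu:l).
  → primary stress on syllable 7.
Suffixed `lu:.go.se.ke.kem.ri.fu:l.ki.fup` (9 syllables):
  Weights: 1 lu: L, 2 go L, 3 se L, 4 ke L, 5 kem H, 6 ri L, 7 fu:l H, 8 ki L, 9 fup H.
  Heavy syllables in the domain: 5, 7, 9. The rightmost is syllable 9 (fup).
  → primary stress on syllable 9.

yes: 7→9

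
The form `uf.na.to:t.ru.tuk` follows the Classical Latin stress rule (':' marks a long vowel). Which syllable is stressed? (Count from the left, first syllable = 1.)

3

Classical Latin: stress the penult if heavy (long vowel or closed), else the antepenult.
Weights: 3 to:t H, 4 ru L, 5 tuk H.
The penult (syllable 4, ru) is light, so stress falls on the antepenult (syllable 3, to:t).
Stress on syllable 3: uf.na.ˈto:t.ru.tuk.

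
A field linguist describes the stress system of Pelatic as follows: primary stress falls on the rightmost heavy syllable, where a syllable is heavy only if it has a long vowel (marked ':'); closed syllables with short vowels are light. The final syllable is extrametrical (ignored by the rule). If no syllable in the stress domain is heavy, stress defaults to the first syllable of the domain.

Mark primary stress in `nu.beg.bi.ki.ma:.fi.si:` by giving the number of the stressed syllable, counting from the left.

5

The final syllable (7, si:) is extrametrical; the stress domain is syllables 1–6.
Weights: 1 nu L, 2 beg L, 3 bi L, 4 ki L, 5 ma: H, 6 fi L.
Heavy syllables in the domain: 5. The rightmost is syllable 5 (ma:).
Primary stress: syllable 5 → nu.beg.bi.ki.ˈma:.fi.si:.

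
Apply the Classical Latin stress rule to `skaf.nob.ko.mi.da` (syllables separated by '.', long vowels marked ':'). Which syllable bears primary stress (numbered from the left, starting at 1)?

3

Classical Latin: stress the penult if heavy (long vowel or closed), else the antepenult.
Weights: 3 ko L, 4 mi L, 5 da L.
The penult (syllable 4, mi) is light, so stress falls on the antepenult (syllable 3, ko).
Stress on syllable 3: skaf.nob.ˈko.mi.da.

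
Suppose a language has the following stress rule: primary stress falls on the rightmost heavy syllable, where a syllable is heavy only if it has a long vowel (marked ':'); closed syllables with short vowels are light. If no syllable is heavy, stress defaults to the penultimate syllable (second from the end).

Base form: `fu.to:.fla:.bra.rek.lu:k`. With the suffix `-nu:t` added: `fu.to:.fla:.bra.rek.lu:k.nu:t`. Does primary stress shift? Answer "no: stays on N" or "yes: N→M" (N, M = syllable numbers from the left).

yes: 6→7

Base `fu.to:.fla:.bra.rek.lu:k` (6 syllables):
  Weights: 1 fu L, 2 to: H, 3 fla: H, 4 bra L, 5 rek L, 6 lu:k H.
  Heavy syllables in the domain: 2, 3, 6. The rightmost is syllable 6 (lu:k).
  → primary stress on syllable 6.
Suffixed `fu.to:.fla:.bra.rek.lu:k.nu:t` (7 syllables):
  Weights: 1 fu L, 2 to: H, 3 fla: H, 4 bra L, 5 rek L, 6 lu:k H, 7 nu:t H.
  Heavy syllables in the domain: 2, 3, 6, 7. The rightmost is syllable 7 (nu:t).
  → primary stress on syllable 7.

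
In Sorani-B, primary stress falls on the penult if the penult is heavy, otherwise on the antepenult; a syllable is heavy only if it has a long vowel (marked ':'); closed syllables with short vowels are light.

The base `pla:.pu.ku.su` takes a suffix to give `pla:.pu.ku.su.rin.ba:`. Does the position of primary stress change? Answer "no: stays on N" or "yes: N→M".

Base `pla:.pu.ku.su` (4 syllables):
  Weights: 2 pu L, 3 ku L, 4 su L.
  The penult (syllable 3, ku) is light, so stress falls on the antepenult (syllable 2, pu).
  → primary stress on syllable 2.
Suffixed `pla:.pu.ku.su.rin.ba:` (6 syllables):
  Weights: 4 su L, 5 rin L, 6 ba: H.
  The penult (syllable 5, rin) is light, so stress falls on the antepenult (syllable 4, su).
  → primary stress on syllable 4.

yes: 2→4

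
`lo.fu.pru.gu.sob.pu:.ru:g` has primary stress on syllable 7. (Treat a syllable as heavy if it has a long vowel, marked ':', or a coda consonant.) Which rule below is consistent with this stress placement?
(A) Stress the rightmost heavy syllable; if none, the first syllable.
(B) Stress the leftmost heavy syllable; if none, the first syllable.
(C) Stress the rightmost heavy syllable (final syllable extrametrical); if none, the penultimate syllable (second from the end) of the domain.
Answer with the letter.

Rule A → syllable 7 ✓.
Rule B → syllable 5 (observed: 7).
Rule C → syllable 6 (observed: 7).

A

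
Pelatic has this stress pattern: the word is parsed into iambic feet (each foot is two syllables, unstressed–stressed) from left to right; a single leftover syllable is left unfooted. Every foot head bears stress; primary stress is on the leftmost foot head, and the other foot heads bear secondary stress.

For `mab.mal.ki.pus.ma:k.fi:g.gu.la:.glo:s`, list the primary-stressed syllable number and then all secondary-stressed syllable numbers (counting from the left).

primary 2, secondary 4, 6, 8

Parse left to right into iambic (σˈσ) feet: (mab.ˈmal) (ki.ˈpus) (ma:k.ˈfi:g) (gu.ˈla:) glo:s. Syllable 9 is left unfooted.
Foot heads (stressed positions): 2, 4, 6, 8.
End Rule Leftmost: primary stress on the leftmost head = syllable 2.
Secondary stress on 4, 6, 8: mab.ˈmal.ki.ˌpus.ma:k.ˌfi:g.gu.ˌla:.glo:s.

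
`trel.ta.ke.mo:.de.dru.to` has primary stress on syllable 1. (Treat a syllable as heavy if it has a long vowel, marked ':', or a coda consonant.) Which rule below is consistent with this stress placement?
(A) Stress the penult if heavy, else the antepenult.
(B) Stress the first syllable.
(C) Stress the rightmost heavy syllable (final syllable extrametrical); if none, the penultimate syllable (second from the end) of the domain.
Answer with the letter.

B

Rule A → syllable 5 (observed: 1).
Rule B → syllable 1 ✓.
Rule C → syllable 4 (observed: 1).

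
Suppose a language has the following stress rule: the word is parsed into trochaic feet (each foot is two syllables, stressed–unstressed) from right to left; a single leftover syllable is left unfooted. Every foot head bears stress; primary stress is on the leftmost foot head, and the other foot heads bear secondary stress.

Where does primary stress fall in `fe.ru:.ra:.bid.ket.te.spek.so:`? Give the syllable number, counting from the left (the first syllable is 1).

1

Parse right to left into trochaic (ˈσσ) feet: (ˈfe.ru:) (ˈra:.bid) (ˈket.te) (ˈspek.so:).
Foot heads (stressed positions): 1, 3, 5, 7.
End Rule Leftmost: primary stress on the leftmost head = syllable 1.
Primary stress: syllable 1 → ˈfe.ru:.ra:.bid.ket.te.spek.so:.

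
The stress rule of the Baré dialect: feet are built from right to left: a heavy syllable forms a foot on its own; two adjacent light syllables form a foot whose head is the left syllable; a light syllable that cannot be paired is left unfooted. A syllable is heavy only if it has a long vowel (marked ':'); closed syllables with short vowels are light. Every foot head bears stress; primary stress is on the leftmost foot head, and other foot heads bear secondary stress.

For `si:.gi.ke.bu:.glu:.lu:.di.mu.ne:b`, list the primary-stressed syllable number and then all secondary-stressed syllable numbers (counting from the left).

primary 1, secondary 2, 4, 5, 6, 7, 9

Weights: 1 si: H, 2 gi L, 3 ke L, 4 bu: H, 5 glu: H, 6 lu: H, 7 di L, 8 mu L, 9 ne:b H.
Parse right to left (heavy = foot alone; LL = one foot; stranded L unfooted): (ˈsi:) (ˈgi.ke) (ˈbu:) (ˈglu:) (ˈlu:) (ˈdi.mu) (ˈne:b).
Foot heads: 1, 2, 4, 5, 6, 7, 9.
Primary stress on the leftmost head = syllable 1.
Secondary stress on 2, 4, 5, 6, 7, 9: ˈsi:.ˌgi.ke.ˌbu:.ˌglu:.ˌlu:.ˌdi.mu.ˌne:b.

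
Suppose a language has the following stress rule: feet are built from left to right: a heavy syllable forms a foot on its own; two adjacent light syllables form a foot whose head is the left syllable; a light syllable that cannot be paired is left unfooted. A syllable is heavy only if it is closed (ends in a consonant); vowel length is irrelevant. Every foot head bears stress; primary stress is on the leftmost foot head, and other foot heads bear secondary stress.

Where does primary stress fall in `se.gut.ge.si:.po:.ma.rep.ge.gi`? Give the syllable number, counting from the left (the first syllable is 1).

2

Weights: 1 se L, 2 gut H, 3 ge L, 4 si: L, 5 po: L, 6 ma L, 7 rep H, 8 ge L, 9 gi L.
Parse left to right (heavy = foot alone; LL = one foot; stranded L unfooted): se (ˈgut) (ˈge.si:) (ˈpo:.ma) (ˈrep) (ˈge.gi).
Foot heads: 2, 3, 5, 7, 8.
Primary stress on the leftmost head = syllable 2.
Primary stress: syllable 2 → se.ˈgut.ge.si:.po:.ma.rep.ge.gi.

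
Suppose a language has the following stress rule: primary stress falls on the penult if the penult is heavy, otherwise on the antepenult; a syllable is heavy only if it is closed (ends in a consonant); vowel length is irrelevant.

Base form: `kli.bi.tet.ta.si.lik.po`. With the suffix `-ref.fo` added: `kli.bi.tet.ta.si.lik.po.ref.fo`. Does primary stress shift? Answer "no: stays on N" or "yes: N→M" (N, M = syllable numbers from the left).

Base `kli.bi.tet.ta.si.lik.po` (7 syllables):
  Weights: 5 si L, 6 lik H, 7 po L.
  The penult (syllable 6, lik) is heavy, so it takes stress.
  → primary stress on syllable 6.
Suffixed `kli.bi.tet.ta.si.lik.po.ref.fo` (9 syllables):
  Weights: 7 po L, 8 ref H, 9 fo L.
  The penult (syllable 8, ref) is heavy, so it takes stress.
  → primary stress on syllable 8.

yes: 6→8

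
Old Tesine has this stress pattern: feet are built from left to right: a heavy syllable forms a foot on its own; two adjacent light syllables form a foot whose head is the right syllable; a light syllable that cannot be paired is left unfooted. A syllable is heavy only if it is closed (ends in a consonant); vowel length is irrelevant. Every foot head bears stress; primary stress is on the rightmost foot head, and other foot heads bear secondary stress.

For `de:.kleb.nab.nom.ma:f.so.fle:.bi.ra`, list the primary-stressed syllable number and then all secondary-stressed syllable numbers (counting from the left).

Weights: 1 de: L, 2 kleb H, 3 nab H, 4 nom H, 5 ma:f H, 6 so L, 7 fle: L, 8 bi L, 9 ra L.
Parse left to right (heavy = foot alone; LL = one foot; stranded L unfooted): de: (ˈkleb) (ˈnab) (ˈnom) (ˈma:f) (so.ˈfle:) (bi.ˈra).
Foot heads: 2, 3, 4, 5, 7, 9.
Primary stress on the rightmost head = syllable 9.
Secondary stress on 2, 3, 4, 5, 7: de:.ˌkleb.ˌnab.ˌnom.ˌma:f.so.ˌfle:.bi.ˈra.

primary 9, secondary 2, 3, 4, 5, 7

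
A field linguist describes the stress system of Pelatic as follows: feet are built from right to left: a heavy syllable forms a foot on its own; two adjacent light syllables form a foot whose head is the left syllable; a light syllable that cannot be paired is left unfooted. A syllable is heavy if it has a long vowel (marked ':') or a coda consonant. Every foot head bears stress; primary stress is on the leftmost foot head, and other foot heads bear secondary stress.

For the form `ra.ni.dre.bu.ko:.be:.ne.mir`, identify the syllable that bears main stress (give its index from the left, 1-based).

Weights: 1 ra L, 2 ni L, 3 dre L, 4 bu L, 5 ko: H, 6 be: H, 7 ne L, 8 mir H.
Parse right to left (heavy = foot alone; LL = one foot; stranded L unfooted): (ˈra.ni) (ˈdre.bu) (ˈko:) (ˈbe:) ne (ˈmir).
Foot heads: 1, 3, 5, 6, 8.
Primary stress on the leftmost head = syllable 1.
Primary stress: syllable 1 → ˈra.ni.dre.bu.ko:.be:.ne.mir.

1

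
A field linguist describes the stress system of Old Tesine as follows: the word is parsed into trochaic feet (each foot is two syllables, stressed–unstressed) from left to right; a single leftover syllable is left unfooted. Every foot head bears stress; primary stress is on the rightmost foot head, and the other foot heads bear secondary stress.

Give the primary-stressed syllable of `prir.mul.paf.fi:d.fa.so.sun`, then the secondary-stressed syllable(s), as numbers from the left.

primary 5, secondary 1, 3

Parse left to right into trochaic (ˈσσ) feet: (ˈprir.mul) (ˈpaf.fi:d) (ˈfa.so) sun. Syllable 7 is left unfooted.
Foot heads (stressed positions): 1, 3, 5.
End Rule Rightmost: primary stress on the rightmost head = syllable 5.
Secondary stress on 1, 3: ˌprir.mul.ˌpaf.fi:d.ˈfa.so.sun.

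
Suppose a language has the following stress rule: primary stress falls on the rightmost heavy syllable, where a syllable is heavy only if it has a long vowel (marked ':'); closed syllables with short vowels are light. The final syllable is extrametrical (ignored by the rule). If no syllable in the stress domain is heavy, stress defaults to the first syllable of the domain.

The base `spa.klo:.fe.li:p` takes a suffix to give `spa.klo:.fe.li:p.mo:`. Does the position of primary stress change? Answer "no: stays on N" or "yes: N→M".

Base `spa.klo:.fe.li:p` (4 syllables):
  The final syllable (4, li:p) is extrametrical; the stress domain is syllables 1–3.
  Weights: 1 spa L, 2 klo: H, 3 fe L.
  Heavy syllables in the domain: 2. The rightmost is syllable 2 (klo:).
  → primary stress on syllable 2.
Suffixed `spa.klo:.fe.li:p.mo:` (5 syllables):
  The final syllable (5, mo:) is extrametrical; the stress domain is syllables 1–4.
  Weights: 1 spa L, 2 klo: H, 3 fe L, 4 li:p H.
  Heavy syllables in the domain: 2, 4. The rightmost is syllable 4 (li:p).
  → primary stress on syllable 4.

yes: 2→4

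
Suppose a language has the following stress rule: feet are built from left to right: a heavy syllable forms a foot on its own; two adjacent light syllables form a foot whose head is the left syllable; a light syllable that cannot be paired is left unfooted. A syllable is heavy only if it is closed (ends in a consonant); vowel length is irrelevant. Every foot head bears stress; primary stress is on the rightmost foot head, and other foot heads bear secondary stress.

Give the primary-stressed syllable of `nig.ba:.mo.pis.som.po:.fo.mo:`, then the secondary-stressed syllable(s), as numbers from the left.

Weights: 1 nig H, 2 ba: L, 3 mo L, 4 pis H, 5 som H, 6 po: L, 7 fo L, 8 mo: L.
Parse left to right (heavy = foot alone; LL = one foot; stranded L unfooted): (ˈnig) (ˈba:.mo) (ˈpis) (ˈsom) (ˈpo:.fo) mo:.
Foot heads: 1, 2, 4, 5, 6.
Primary stress on the rightmost head = syllable 6.
Secondary stress on 1, 2, 4, 5: ˌnig.ˌba:.mo.ˌpis.ˌsom.ˈpo:.fo.mo:.

primary 6, secondary 1, 2, 4, 5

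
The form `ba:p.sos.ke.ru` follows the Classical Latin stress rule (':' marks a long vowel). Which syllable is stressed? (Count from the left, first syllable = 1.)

Classical Latin: stress the penult if heavy (long vowel or closed), else the antepenult.
Weights: 2 sos H, 3 ke L, 4 ru L.
The penult (syllable 3, ke) is light, so stress falls on the antepenult (syllable 2, sos).
Stress on syllable 2: ba:p.ˈsos.ke.ru.

2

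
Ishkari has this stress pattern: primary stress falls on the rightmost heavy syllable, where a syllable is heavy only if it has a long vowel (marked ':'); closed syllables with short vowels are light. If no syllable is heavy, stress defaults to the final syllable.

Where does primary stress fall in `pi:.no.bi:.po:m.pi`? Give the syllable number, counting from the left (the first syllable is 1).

4

Weights: 1 pi: H, 2 no L, 3 bi: H, 4 po:m H, 5 pi L.
Heavy syllables in the domain: 1, 3, 4. The rightmost is syllable 4 (po:m).
Primary stress: syllable 4 → pi:.no.bi:.ˈpo:m.pi.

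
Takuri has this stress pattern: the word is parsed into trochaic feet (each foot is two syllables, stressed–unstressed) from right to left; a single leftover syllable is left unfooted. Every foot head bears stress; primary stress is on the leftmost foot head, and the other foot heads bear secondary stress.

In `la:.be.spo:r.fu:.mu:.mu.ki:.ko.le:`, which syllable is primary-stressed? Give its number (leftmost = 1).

Parse right to left into trochaic (ˈσσ) feet: la: (ˈbe.spo:r) (ˈfu:.mu:) (ˈmu.ki:) (ˈko.le:). Syllable 1 is left unfooted.
Foot heads (stressed positions): 2, 4, 6, 8.
End Rule Leftmost: primary stress on the leftmost head = syllable 2.
Primary stress: syllable 2 → la:.ˈbe.spo:r.fu:.mu:.mu.ki:.ko.le:.

2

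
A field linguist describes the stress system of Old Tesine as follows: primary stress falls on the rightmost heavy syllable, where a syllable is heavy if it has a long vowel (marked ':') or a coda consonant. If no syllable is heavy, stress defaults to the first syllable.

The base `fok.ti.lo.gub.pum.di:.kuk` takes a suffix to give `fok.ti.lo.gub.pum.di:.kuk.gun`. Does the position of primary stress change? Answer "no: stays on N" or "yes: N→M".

Base `fok.ti.lo.gub.pum.di:.kuk` (7 syllables):
  Weights: 1 fok H, 2 ti L, 3 lo L, 4 gub H, 5 pum H, 6 di: H, 7 kuk H.
  Heavy syllables in the domain: 1, 4, 5, 6, 7. The rightmost is syllable 7 (kuk).
  → primary stress on syllable 7.
Suffixed `fok.ti.lo.gub.pum.di:.kuk.gun` (8 syllables):
  Weights: 1 fok H, 2 ti L, 3 lo L, 4 gub H, 5 pum H, 6 di: H, 7 kuk H, 8 gun H.
  Heavy syllables in the domain: 1, 4, 5, 6, 7, 8. The rightmost is syllable 8 (gun).
  → primary stress on syllable 8.

yes: 7→8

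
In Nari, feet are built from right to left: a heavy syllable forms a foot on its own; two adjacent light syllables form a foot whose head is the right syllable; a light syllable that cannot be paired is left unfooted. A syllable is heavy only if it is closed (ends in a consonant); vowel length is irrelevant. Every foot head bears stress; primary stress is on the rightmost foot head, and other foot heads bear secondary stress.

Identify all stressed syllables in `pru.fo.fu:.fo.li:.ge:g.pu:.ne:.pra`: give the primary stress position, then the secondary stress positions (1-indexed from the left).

primary 9, secondary 3, 5, 6

Weights: 1 pru L, 2 fo L, 3 fu: L, 4 fo L, 5 li: L, 6 ge:g H, 7 pu: L, 8 ne: L, 9 pra L.
Parse right to left (heavy = foot alone; LL = one foot; stranded L unfooted): pru (fo.ˈfu:) (fo.ˈli:) (ˈge:g) pu: (ne:.ˈpra).
Foot heads: 3, 5, 6, 9.
Primary stress on the rightmost head = syllable 9.
Secondary stress on 3, 5, 6: pru.fo.ˌfu:.fo.ˌli:.ˌge:g.pu:.ne:.ˈpra.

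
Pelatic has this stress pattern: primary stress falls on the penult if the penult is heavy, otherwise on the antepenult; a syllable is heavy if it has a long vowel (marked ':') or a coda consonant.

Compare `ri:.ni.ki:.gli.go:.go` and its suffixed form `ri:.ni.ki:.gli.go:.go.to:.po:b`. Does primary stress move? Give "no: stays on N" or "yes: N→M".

Base `ri:.ni.ki:.gli.go:.go` (6 syllables):
  Weights: 4 gli L, 5 go: H, 6 go L.
  The penult (syllable 5, go:) is heavy, so it takes stress.
  → primary stress on syllable 5.
Suffixed `ri:.ni.ki:.gli.go:.go.to:.po:b` (8 syllables):
  Weights: 6 go L, 7 to: H, 8 po:b H.
  The penult (syllable 7, to:) is heavy, so it takes stress.
  → primary stress on syllable 7.

yes: 5→7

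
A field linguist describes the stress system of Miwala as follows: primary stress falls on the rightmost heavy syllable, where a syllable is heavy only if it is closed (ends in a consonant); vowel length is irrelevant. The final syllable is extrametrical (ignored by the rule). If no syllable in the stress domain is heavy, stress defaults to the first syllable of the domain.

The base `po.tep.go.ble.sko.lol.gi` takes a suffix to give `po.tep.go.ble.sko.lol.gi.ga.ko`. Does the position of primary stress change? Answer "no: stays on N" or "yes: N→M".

no: stays on 6

Base `po.tep.go.ble.sko.lol.gi` (7 syllables):
  The final syllable (7, gi) is extrametrical; the stress domain is syllables 1–6.
  Weights: 1 po L, 2 tep H, 3 go L, 4 ble L, 5 sko L, 6 lol H.
  Heavy syllables in the domain: 2, 6. The rightmost is syllable 6 (lol).
  → primary stress on syllable 6.
Suffixed `po.tep.go.ble.sko.lol.gi.ga.ko` (9 syllables):
  The final syllable (9, ko) is extrametrical; the stress domain is syllables 1–8.
  Weights: 1 po L, 2 tep H, 3 go L, 4 ble L, 5 sko L, 6 lol H, 7 gi L, 8 ga L.
  Heavy syllables in the domain: 2, 6. The rightmost is syllable 6 (lol).
  → primary stress on syllable 6.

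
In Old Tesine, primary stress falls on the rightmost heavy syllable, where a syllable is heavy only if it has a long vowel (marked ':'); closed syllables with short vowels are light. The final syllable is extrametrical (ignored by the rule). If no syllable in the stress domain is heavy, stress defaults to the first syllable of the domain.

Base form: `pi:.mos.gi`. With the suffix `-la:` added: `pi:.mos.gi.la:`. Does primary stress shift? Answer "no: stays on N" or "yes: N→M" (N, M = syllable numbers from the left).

no: stays on 1

Base `pi:.mos.gi` (3 syllables):
  The final syllable (3, gi) is extrametrical; the stress domain is syllables 1–2.
  Weights: 1 pi: H, 2 mos L.
  Heavy syllables in the domain: 1. The rightmost is syllable 1 (pi:).
  → primary stress on syllable 1.
Suffixed `pi:.mos.gi.la:` (4 syllables):
  The final syllable (4, la:) is extrametrical; the stress domain is syllables 1–3.
  Weights: 1 pi: H, 2 mos L, 3 gi L.
  Heavy syllables in the domain: 1. The rightmost is syllable 1 (pi:).
  → primary stress on syllable 1.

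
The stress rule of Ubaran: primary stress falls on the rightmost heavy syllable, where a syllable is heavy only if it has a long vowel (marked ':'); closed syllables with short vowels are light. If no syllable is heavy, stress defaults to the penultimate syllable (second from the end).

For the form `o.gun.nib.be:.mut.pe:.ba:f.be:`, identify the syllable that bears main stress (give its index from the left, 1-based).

Weights: 1 o L, 2 gun L, 3 nib L, 4 be: H, 5 mut L, 6 pe: H, 7 ba:f H, 8 be: H.
Heavy syllables in the domain: 4, 6, 7, 8. The rightmost is syllable 8 (be:).
Primary stress: syllable 8 → o.gun.nib.be:.mut.pe:.ba:f.ˈbe:.

8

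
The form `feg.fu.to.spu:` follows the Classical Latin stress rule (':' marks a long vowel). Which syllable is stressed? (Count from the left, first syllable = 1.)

2

Classical Latin: stress the penult if heavy (long vowel or closed), else the antepenult.
Weights: 2 fu L, 3 to L, 4 spu: H.
The penult (syllable 3, to) is light, so stress falls on the antepenult (syllable 2, fu).
Stress on syllable 2: feg.ˈfu.to.spu:.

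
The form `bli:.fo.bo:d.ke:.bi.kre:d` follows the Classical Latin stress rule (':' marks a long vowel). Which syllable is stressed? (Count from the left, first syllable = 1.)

Classical Latin: stress the penult if heavy (long vowel or closed), else the antepenult.
Weights: 4 ke: H, 5 bi L, 6 kre:d H.
The penult (syllable 5, bi) is light, so stress falls on the antepenult (syllable 4, ke:).
Stress on syllable 4: bli:.fo.bo:d.ˈke:.bi.kre:d.

4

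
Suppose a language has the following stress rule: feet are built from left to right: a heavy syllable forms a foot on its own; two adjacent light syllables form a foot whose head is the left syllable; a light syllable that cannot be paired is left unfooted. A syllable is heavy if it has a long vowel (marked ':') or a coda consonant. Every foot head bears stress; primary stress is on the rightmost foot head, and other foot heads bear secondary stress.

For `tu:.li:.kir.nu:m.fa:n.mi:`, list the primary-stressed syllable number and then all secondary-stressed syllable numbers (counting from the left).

Weights: 1 tu: H, 2 li: H, 3 kir H, 4 nu:m H, 5 fa:n H, 6 mi: H.
Parse left to right (heavy = foot alone; LL = one foot; stranded L unfooted): (ˈtu:) (ˈli:) (ˈkir) (ˈnu:m) (ˈfa:n) (ˈmi:).
Foot heads: 1, 2, 3, 4, 5, 6.
Primary stress on the rightmost head = syllable 6.
Secondary stress on 1, 2, 3, 4, 5: ˌtu:.ˌli:.ˌkir.ˌnu:m.ˌfa:n.ˈmi:.

primary 6, secondary 1, 2, 3, 4, 5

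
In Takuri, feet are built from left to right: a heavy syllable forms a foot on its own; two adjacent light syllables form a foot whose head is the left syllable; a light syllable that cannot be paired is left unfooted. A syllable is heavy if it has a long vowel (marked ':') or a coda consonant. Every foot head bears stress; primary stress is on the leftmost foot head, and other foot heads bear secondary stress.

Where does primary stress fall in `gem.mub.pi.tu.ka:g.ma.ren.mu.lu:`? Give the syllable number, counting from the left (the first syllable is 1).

Weights: 1 gem H, 2 mub H, 3 pi L, 4 tu L, 5 ka:g H, 6 ma L, 7 ren H, 8 mu L, 9 lu: H.
Parse left to right (heavy = foot alone; LL = one foot; stranded L unfooted): (ˈgem) (ˈmub) (ˈpi.tu) (ˈka:g) ma (ˈren) mu (ˈlu:).
Foot heads: 1, 2, 3, 5, 7, 9.
Primary stress on the leftmost head = syllable 1.
Primary stress: syllable 1 → ˈgem.mub.pi.tu.ka:g.ma.ren.mu.lu:.

1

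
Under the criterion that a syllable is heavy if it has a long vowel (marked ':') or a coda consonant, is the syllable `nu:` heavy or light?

heavy

`nu:`: long vowel, open (no coda). Long vowel → heavy.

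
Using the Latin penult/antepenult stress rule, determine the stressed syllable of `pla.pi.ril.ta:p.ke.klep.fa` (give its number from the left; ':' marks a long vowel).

Classical Latin: stress the penult if heavy (long vowel or closed), else the antepenult.
Weights: 5 ke L, 6 klep H, 7 fa L.
The penult (syllable 6, klep) is heavy, so it takes stress.
Stress on syllable 6: pla.pi.ril.ta:p.ke.ˈklep.fa.

6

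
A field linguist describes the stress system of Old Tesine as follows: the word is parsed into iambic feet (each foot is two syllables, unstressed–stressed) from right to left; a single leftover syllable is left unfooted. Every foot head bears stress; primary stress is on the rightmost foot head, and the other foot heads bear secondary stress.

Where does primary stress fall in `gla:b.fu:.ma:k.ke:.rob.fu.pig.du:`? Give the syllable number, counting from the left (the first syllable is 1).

8

Parse right to left into iambic (σˈσ) feet: (gla:b.ˈfu:) (ma:k.ˈke:) (rob.ˈfu) (pig.ˈdu:).
Foot heads (stressed positions): 2, 4, 6, 8.
End Rule Rightmost: primary stress on the rightmost head = syllable 8.
Primary stress: syllable 8 → gla:b.fu:.ma:k.ke:.rob.fu.pig.ˈdu:.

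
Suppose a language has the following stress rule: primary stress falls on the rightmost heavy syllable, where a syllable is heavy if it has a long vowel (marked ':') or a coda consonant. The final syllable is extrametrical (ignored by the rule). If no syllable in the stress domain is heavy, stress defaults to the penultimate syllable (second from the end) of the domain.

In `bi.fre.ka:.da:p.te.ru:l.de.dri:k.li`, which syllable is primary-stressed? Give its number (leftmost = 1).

The final syllable (9, li) is extrametrical; the stress domain is syllables 1–8.
Weights: 1 bi L, 2 fre L, 3 ka: H, 4 da:p H, 5 te L, 6 ru:l H, 7 de L, 8 dri:k H.
Heavy syllables in the domain: 3, 4, 6, 8. The rightmost is syllable 8 (dri:k).
Primary stress: syllable 8 → bi.fre.ka:.da:p.te.ru:l.de.ˈdri:k.li.

8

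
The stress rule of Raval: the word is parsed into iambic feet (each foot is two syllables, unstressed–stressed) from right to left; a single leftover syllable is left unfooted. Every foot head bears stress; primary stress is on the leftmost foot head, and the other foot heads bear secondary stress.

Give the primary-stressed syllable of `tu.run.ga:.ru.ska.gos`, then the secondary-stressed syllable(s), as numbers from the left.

primary 2, secondary 4, 6

Parse right to left into iambic (σˈσ) feet: (tu.ˈrun) (ga:.ˈru) (ska.ˈgos).
Foot heads (stressed positions): 2, 4, 6.
End Rule Leftmost: primary stress on the leftmost head = syllable 2.
Secondary stress on 4, 6: tu.ˈrun.ga:.ˌru.ska.ˌgos.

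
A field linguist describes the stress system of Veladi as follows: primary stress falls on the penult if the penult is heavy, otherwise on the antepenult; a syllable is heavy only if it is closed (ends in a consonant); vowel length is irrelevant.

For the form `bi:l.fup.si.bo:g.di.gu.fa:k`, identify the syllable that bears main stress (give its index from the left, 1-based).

5

Weights: 5 di L, 6 gu L, 7 fa:k H.
The penult (syllable 6, gu) is light, so stress falls on the antepenult (syllable 5, di).
Primary stress: syllable 5 → bi:l.fup.si.bo:g.ˈdi.gu.fa:k.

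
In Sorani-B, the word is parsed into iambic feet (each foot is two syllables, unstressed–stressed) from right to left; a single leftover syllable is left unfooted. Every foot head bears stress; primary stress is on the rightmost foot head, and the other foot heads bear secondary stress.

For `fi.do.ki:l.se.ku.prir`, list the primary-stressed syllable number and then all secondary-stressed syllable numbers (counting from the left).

Parse right to left into iambic (σˈσ) feet: (fi.ˈdo) (ki:l.ˈse) (ku.ˈprir).
Foot heads (stressed positions): 2, 4, 6.
End Rule Rightmost: primary stress on the rightmost head = syllable 6.
Secondary stress on 2, 4: fi.ˌdo.ki:l.ˌse.ku.ˈprir.

primary 6, secondary 2, 4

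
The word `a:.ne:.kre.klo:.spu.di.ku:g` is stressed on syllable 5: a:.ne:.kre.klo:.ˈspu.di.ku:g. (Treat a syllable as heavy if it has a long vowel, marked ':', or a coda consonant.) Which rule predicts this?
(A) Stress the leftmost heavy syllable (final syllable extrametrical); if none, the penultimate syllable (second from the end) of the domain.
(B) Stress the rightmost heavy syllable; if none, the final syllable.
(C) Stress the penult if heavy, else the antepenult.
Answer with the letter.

Rule A → syllable 1 (observed: 5).
Rule B → syllable 7 (observed: 5).
Rule C → syllable 5 ✓.

C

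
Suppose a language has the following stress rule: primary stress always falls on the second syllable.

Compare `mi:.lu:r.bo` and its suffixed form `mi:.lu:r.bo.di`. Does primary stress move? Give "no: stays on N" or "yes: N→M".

no: stays on 2

Base `mi:.lu:r.bo` (3 syllables):
  The word has 3 syllables; the second syllable is syllable 2 (lu:r).
  → primary stress on syllable 2.
Suffixed `mi:.lu:r.bo.di` (4 syllables):
  The word has 4 syllables; the second syllable is syllable 2 (lu:r).
  → primary stress on syllable 2.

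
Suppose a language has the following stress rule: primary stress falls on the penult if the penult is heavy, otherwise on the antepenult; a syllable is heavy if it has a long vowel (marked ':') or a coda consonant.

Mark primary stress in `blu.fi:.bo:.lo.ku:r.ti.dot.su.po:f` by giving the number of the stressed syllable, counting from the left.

7

Weights: 7 dot H, 8 su L, 9 po:f H.
The penult (syllable 8, su) is light, so stress falls on the antepenult (syllable 7, dot).
Primary stress: syllable 7 → blu.fi:.bo:.lo.ku:r.ti.ˈdot.su.po:f.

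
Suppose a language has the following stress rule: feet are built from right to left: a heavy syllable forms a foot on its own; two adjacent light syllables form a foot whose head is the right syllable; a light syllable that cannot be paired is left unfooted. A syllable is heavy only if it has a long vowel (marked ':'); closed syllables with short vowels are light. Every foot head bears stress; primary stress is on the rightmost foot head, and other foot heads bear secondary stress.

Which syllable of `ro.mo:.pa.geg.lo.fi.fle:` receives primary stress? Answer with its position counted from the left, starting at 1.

Weights: 1 ro L, 2 mo: H, 3 pa L, 4 geg L, 5 lo L, 6 fi L, 7 fle: H.
Parse right to left (heavy = foot alone; LL = one foot; stranded L unfooted): ro (ˈmo:) (pa.ˈgeg) (lo.ˈfi) (ˈfle:).
Foot heads: 2, 4, 6, 7.
Primary stress on the rightmost head = syllable 7.
Primary stress: syllable 7 → ro.mo:.pa.geg.lo.fi.ˈfle:.

7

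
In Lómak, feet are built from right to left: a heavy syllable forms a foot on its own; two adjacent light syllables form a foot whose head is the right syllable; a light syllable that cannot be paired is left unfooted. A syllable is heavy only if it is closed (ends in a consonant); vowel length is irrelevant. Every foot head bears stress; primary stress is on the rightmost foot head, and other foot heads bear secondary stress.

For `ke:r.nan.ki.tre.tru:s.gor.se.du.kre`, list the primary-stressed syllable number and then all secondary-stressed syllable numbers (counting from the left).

Weights: 1 ke:r H, 2 nan H, 3 ki L, 4 tre L, 5 tru:s H, 6 gor H, 7 se L, 8 du L, 9 kre L.
Parse right to left (heavy = foot alone; LL = one foot; stranded L unfooted): (ˈke:r) (ˈnan) (ki.ˈtre) (ˈtru:s) (ˈgor) se (du.ˈkre).
Foot heads: 1, 2, 4, 5, 6, 9.
Primary stress on the rightmost head = syllable 9.
Secondary stress on 1, 2, 4, 5, 6: ˌke:r.ˌnan.ki.ˌtre.ˌtru:s.ˌgor.se.du.ˈkre.

primary 9, secondary 1, 2, 4, 5, 6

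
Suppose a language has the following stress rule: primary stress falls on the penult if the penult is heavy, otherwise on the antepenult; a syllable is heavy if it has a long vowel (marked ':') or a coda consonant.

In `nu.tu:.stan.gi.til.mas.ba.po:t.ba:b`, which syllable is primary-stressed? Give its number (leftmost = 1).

Weights: 7 ba L, 8 po:t H, 9 ba:b H.
The penult (syllable 8, po:t) is heavy, so it takes stress.
Primary stress: syllable 8 → nu.tu:.stan.gi.til.mas.ba.ˈpo:t.ba:b.

8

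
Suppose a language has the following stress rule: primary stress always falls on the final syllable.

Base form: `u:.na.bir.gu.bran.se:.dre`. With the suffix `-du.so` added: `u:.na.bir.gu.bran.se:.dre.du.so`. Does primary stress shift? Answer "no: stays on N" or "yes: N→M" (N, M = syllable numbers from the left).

Base `u:.na.bir.gu.bran.se:.dre` (7 syllables):
  The word has 7 syllables; the final syllable is syllable 7 (dre).
  → primary stress on syllable 7.
Suffixed `u:.na.bir.gu.bran.se:.dre.du.so` (9 syllables):
  The word has 9 syllables; the final syllable is syllable 9 (so).
  → primary stress on syllable 9.

yes: 7→9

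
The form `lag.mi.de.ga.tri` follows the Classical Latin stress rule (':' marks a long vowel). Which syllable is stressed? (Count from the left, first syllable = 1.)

Classical Latin: stress the penult if heavy (long vowel or closed), else the antepenult.
Weights: 3 de L, 4 ga L, 5 tri L.
The penult (syllable 4, ga) is light, so stress falls on the antepenult (syllable 3, de).
Stress on syllable 3: lag.mi.ˈde.ga.tri.

3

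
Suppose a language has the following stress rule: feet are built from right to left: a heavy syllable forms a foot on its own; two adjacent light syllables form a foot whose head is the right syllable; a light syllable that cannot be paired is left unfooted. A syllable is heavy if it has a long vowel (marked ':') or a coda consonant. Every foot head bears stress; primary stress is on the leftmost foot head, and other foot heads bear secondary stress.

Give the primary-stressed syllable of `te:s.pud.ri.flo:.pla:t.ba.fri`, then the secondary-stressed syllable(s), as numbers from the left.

Weights: 1 te:s H, 2 pud H, 3 ri L, 4 flo: H, 5 pla:t H, 6 ba L, 7 fri L.
Parse right to left (heavy = foot alone; LL = one foot; stranded L unfooted): (ˈte:s) (ˈpud) ri (ˈflo:) (ˈpla:t) (ba.ˈfri).
Foot heads: 1, 2, 4, 5, 7.
Primary stress on the leftmost head = syllable 1.
Secondary stress on 2, 4, 5, 7: ˈte:s.ˌpud.ri.ˌflo:.ˌpla:t.ba.ˌfri.

primary 1, secondary 2, 4, 5, 7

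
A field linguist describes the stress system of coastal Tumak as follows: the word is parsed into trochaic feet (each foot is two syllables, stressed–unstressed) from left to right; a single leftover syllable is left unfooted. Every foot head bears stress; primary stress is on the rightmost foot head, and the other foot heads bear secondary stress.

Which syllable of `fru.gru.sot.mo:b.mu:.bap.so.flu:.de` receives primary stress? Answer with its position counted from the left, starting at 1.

7

Parse left to right into trochaic (ˈσσ) feet: (ˈfru.gru) (ˈsot.mo:b) (ˈmu:.bap) (ˈso.flu:) de. Syllable 9 is left unfooted.
Foot heads (stressed positions): 1, 3, 5, 7.
End Rule Rightmost: primary stress on the rightmost head = syllable 7.
Primary stress: syllable 7 → fru.gru.sot.mo:b.mu:.bap.ˈso.flu:.de.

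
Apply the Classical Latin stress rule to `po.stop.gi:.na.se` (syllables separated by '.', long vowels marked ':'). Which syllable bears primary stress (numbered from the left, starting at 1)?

3

Classical Latin: stress the penult if heavy (long vowel or closed), else the antepenult.
Weights: 3 gi: H, 4 na L, 5 se L.
The penult (syllable 4, na) is light, so stress falls on the antepenult (syllable 3, gi:).
Stress on syllable 3: po.stop.ˈgi:.na.se.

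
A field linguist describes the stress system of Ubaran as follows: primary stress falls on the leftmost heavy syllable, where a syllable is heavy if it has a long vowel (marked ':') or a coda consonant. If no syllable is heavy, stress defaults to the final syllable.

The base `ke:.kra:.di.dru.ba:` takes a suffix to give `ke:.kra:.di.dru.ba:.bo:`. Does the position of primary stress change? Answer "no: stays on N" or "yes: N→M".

Base `ke:.kra:.di.dru.ba:` (5 syllables):
  Weights: 1 ke: H, 2 kra: H, 3 di L, 4 dru L, 5 ba: H.
  Heavy syllables in the domain: 1, 2, 5. The leftmost is syllable 1 (ke:).
  → primary stress on syllable 1.
Suffixed `ke:.kra:.di.dru.ba:.bo:` (6 syllables):
  Weights: 1 ke: H, 2 kra: H, 3 di L, 4 dru L, 5 ba: H, 6 bo: H.
  Heavy syllables in the domain: 1, 2, 5, 6. The leftmost is syllable 1 (ke:).
  → primary stress on syllable 1.

no: stays on 1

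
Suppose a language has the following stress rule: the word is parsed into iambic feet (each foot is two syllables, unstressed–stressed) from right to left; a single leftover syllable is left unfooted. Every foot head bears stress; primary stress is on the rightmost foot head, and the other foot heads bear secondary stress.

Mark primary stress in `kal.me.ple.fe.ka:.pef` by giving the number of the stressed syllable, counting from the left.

Parse right to left into iambic (σˈσ) feet: (kal.ˈme) (ple.ˈfe) (ka:.ˈpef).
Foot heads (stressed positions): 2, 4, 6.
End Rule Rightmost: primary stress on the rightmost head = syllable 6.
Primary stress: syllable 6 → kal.me.ple.fe.ka:.ˈpef.

6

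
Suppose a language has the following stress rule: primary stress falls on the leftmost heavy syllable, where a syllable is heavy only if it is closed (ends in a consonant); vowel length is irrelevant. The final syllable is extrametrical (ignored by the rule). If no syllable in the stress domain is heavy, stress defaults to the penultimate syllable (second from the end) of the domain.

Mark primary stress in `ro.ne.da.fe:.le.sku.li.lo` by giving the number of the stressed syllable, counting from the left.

The final syllable (8, lo) is extrametrical; the stress domain is syllables 1–7.
Weights: 1 ro L, 2 ne L, 3 da L, 4 fe: L, 5 le L, 6 sku L, 7 li L.
No heavy syllable in the domain; default to the penultimate syllable (second from the end) of the domain = syllable 6.
Primary stress: syllable 6 → ro.ne.da.fe:.le.ˈsku.li.lo.

6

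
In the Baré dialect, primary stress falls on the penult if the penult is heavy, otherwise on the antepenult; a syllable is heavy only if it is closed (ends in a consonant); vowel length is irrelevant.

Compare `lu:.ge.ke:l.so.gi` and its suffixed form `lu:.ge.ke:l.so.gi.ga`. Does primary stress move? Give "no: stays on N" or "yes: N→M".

yes: 3→4

Base `lu:.ge.ke:l.so.gi` (5 syllables):
  Weights: 3 ke:l H, 4 so L, 5 gi L.
  The penult (syllable 4, so) is light, so stress falls on the antepenult (syllable 3, ke:l).
  → primary stress on syllable 3.
Suffixed `lu:.ge.ke:l.so.gi.ga` (6 syllables):
  Weights: 4 so L, 5 gi L, 6 ga L.
  The penult (syllable 5, gi) is light, so stress falls on the antepenult (syllable 4, so).
  → primary stress on syllable 4.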